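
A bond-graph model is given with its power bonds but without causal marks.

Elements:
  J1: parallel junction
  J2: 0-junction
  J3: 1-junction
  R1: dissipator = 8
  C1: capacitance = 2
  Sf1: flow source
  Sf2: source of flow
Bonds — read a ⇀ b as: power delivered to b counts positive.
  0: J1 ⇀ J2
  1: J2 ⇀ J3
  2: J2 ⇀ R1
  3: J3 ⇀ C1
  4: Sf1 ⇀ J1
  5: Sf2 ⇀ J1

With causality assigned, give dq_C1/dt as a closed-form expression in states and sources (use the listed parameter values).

#4 →Sf1  (Sf1 fixes flow; stroke at Sf1)
#5 →Sf2  (Sf2 (Sf) sets flow on bond)
#0 →J1  (J1 needs exactly one e-in)
#3 →J3  (C1: C, integral causality)
#1 →J2  (J3 needs exactly one f-in)
#2 →R1  (J2 effort already set via bond 1)

dq_C1/dt = F_Sf1 + F_Sf2 - q_C1/16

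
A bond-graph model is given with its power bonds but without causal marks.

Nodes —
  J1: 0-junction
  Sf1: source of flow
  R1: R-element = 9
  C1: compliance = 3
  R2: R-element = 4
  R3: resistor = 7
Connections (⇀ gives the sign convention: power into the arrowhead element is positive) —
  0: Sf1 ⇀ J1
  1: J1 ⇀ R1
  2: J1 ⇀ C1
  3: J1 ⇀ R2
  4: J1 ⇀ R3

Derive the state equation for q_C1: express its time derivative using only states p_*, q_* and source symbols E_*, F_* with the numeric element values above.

bond 0 →Sf1  (Sf1: flow source, stroke at near end)
bond 2 →J1  (prefer integral on C1)
bond 1 →R1  (J1: bond 2 brought effort, rest push out)
bond 3 →R2  (common-e at J1 fixed by 2)
bond 4 →R3  (J1: bond 2 brought effort, rest push out)

dq_C1/dt = F_Sf1 - 127*q_C1/756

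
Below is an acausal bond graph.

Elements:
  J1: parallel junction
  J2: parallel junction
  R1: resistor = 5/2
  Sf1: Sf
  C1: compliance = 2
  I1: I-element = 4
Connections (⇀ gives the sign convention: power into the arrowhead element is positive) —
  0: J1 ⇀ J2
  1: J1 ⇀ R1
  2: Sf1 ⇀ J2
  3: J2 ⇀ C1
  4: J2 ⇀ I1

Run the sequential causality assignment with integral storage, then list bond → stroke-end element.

bond 0 |J1
bond 1 |R1
bond 2 |Sf1
bond 3 |J2
bond 4 |I1

b2 →Sf1  (Sf1: flow source, stroke at near end)
b3 →J2  (C1 outputs effort q/C1)
b0 →J1  (J2: bond 3 brought effort, rest push out)
b4 →I1  (0-jn J2 has e-setter on 3)
b1 →R1  (common-e at J1 fixed by 0)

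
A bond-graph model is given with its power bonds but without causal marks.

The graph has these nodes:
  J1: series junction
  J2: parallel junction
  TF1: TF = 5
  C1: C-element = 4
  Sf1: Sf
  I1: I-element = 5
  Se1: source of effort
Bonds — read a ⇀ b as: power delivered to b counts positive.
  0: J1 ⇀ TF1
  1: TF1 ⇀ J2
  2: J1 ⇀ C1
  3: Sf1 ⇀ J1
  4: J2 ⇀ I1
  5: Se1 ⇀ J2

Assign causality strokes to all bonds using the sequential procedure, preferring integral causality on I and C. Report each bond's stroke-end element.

β0 |J1
β1 |TF1
β2 |J1
β3 |Sf1
β4 |I1
β5 |J2

b3 stroke at Sf1  (Sf1 fixes flow; stroke at Sf1)
b5 stroke at J2  (Se1 (Se) sets effort on bond)
b0 stroke at J1  (common-f at J1 fixed by 3)
b2 stroke at J1  (J1 flow already set via bond 3)
b1 stroke at TF1  (0-jn J2 has e-setter on 5)
b4 stroke at I1  (J2 effort already set via bond 5)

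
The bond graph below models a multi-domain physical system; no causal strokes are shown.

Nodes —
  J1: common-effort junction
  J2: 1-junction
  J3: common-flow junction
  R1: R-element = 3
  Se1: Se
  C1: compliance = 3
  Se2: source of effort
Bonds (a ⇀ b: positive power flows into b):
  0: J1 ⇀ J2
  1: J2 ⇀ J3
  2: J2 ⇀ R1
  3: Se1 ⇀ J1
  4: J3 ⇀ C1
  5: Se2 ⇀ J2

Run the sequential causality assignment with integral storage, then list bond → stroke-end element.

b3 |J1  (Se1 fixes effort; stroke away)
b5 |J2  (Se2: effort source, stroke at far end)
b0 |J2  (J1 effort already set via bond 3)
b4 |J3  (prefer integral on C1)
b1 |J2  (J3 needs exactly one f-in)
b2 |R1  (J2: last free bond brings flow in)

bond 0 stroke→J2
bond 1 stroke→J2
bond 2 stroke→R1
bond 3 stroke→J1
bond 4 stroke→J3
bond 5 stroke→J2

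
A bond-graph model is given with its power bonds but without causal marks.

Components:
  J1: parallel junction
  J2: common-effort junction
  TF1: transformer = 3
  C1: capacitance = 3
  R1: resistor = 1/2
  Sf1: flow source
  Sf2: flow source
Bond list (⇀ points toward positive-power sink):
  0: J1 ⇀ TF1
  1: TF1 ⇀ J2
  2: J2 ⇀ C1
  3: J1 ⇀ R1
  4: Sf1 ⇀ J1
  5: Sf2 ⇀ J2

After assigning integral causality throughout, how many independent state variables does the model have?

1  (C1 all integral)

b4 stroke→Sf1  (Sf1 fixes flow; stroke at Sf1)
b5 stroke→Sf2  (source Sf2 imposes f)
b2 stroke→J2  (C1 integral (e out))
b1 stroke→TF1  (common-e at J2 fixed by 2)
b0 stroke→J1  (through TF1, causality passes straight; one stroke at TF1)
b3 stroke→R1  (J1: bond 0 brought effort, rest push out)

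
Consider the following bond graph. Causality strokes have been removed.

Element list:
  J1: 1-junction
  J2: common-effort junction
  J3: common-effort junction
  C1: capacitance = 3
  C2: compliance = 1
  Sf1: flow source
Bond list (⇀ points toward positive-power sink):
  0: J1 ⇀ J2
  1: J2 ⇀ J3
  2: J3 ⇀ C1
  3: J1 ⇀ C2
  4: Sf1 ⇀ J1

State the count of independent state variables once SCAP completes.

2  (C1, C2 all integral)

#4 →Sf1  (Sf1: flow source, stroke at near end)
#0 →J1  (common-f at J1 fixed by 4)
#3 →J1  (common-f at J1 fixed by 4)
#1 →J2  (J2: last free bond brings effort in)
#2 →J3  (closing 0-jn rule on J3)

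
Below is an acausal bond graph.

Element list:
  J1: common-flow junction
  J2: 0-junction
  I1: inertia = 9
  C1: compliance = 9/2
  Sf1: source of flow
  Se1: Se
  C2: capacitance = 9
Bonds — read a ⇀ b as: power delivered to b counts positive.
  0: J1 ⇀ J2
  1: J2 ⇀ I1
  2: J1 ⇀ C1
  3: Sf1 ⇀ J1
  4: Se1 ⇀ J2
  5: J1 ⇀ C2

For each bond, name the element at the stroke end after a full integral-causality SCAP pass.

#0 stroke at J1
#1 stroke at I1
#2 stroke at J1
#3 stroke at Sf1
#4 stroke at J2
#5 stroke at J1

β3 stroke→Sf1  (Sf1 (Sf) sets flow on bond)
β4 stroke→J2  (Se1 (Se) sets effort on bond)
β0 stroke→J1  (common-f at J1 fixed by 3)
β2 stroke→J1  (J1: bond 3 brought flow, rest push out)
β5 stroke→J1  (J1: bond 3 brought flow, rest push out)
β1 stroke→I1  (J2 effort already set via bond 4)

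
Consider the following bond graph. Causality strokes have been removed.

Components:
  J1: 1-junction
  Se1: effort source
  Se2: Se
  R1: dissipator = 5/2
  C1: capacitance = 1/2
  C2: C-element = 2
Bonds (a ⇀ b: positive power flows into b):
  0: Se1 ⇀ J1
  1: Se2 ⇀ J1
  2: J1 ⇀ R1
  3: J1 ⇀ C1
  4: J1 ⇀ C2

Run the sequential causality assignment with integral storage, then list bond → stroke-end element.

bond 0 stroke→J1  (Se1 fixes effort; stroke away)
bond 1 stroke→J1  (Se2: effort source, stroke at far end)
bond 3 stroke→J1  (C1: C, integral causality)
bond 4 stroke→J1  (C2 integral (e out))
bond 2 stroke→R1  (J1 needs exactly one f-in)

#0 stroke→J1
#1 stroke→J1
#2 stroke→R1
#3 stroke→J1
#4 stroke→J1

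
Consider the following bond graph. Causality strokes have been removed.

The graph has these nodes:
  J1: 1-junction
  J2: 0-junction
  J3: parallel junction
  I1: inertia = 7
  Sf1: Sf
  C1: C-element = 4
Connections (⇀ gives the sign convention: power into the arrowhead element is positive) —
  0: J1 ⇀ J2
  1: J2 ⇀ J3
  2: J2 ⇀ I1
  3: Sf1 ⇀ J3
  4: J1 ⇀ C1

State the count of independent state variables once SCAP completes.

bond 3 stroke→Sf1  (source Sf1 imposes f)
bond 1 stroke→J3  (J3 needs exactly one e-in)
bond 2 stroke→I1  (I1: I, integral causality)
bond 0 stroke→J2  (J2 needs exactly one e-in)
bond 4 stroke→J1  (J1: bond 0 brought flow, rest push out)

2  (C1, I1 all integral)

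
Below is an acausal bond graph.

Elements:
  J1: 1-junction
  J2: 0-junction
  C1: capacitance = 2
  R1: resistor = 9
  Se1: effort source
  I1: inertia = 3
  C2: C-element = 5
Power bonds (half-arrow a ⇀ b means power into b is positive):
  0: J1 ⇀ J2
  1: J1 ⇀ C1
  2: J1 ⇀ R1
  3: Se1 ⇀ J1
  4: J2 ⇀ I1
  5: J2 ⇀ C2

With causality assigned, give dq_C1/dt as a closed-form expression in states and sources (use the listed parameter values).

b3 →J1  (Se1 fixes effort; stroke away)
b1 →J1  (C1 outputs effort q/C1)
b4 →I1  (I1 integral (f out))
b5 →J2  (prefer integral on C2)
b0 →J1  (J2 effort already set via bond 5)
b2 →R1  (only one flow-in slot at J1)

dq_C1/dt = E_Se1/9 - q_C1/18 - q_C2/45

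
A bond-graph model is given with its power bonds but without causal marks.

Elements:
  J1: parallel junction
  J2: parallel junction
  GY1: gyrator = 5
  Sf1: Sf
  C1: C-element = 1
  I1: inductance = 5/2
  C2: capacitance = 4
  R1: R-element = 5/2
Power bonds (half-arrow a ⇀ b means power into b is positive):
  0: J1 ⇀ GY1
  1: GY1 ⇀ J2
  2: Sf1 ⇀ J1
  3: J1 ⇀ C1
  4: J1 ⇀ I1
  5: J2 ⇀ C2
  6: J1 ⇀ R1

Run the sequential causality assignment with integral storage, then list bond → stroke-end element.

#2 |Sf1  (Sf1 fixes flow; stroke at Sf1)
#3 |J1  (prefer integral on C1)
#0 |GY1  (0-jn J1 has e-setter on 3)
#4 |I1  (J1 effort already set via bond 3)
#6 |R1  (common-e at J1 fixed by 3)
#1 |GY1  (through GY1, causality inverts; strokes same side of GY1)
#5 |J2  (J2: last free bond brings effort in)

bond 0 |GY1
bond 1 |GY1
bond 2 |Sf1
bond 3 |J1
bond 4 |I1
bond 5 |J2
bond 6 |R1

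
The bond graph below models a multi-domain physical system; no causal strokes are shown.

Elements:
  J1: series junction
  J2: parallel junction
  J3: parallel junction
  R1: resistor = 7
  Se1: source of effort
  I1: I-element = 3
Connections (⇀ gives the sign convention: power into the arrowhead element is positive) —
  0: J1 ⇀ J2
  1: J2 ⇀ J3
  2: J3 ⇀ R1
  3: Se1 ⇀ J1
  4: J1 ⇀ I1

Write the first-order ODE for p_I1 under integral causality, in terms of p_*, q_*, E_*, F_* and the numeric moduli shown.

dp_I1/dt = E_Se1 - 7*p_I1/3

b3 |J1  (Se1 (Se) sets effort on bond)
b4 |I1  (I1: I, integral causality)
b0 |J1  (common-f at J1 fixed by 4)
b1 |J2  (J2: last free bond brings effort in)
b2 |J3  (only one effort-in slot at J3)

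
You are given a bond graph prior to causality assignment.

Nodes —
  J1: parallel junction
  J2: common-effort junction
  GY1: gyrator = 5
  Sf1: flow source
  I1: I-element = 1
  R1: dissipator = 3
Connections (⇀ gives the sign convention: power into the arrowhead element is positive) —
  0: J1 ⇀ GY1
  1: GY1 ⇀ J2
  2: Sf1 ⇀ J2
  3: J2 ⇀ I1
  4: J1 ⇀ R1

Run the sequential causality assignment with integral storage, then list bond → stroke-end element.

#2 |Sf1  (Sf1: flow source, stroke at near end)
#3 |I1  (I1 integral (f out))
#1 |J2  (only one effort-in slot at J2)
#0 |J1  (GY GY1: same side as bond 1)
#4 |R1  (J1: bond 0 brought effort, rest push out)

#0 stroke→J1
#1 stroke→J2
#2 stroke→Sf1
#3 stroke→I1
#4 stroke→R1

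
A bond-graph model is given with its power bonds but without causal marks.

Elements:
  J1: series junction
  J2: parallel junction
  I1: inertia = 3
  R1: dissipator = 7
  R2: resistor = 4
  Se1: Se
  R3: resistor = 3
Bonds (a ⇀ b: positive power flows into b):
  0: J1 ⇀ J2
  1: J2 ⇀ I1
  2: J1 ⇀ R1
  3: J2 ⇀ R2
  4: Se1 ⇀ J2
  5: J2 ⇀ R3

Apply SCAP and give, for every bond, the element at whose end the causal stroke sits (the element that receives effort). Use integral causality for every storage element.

bond 4 stroke at J2  (Se1 (Se) sets effort on bond)
bond 0 stroke at J1  (common-e at J2 fixed by 4)
bond 1 stroke at I1  (0-jn J2 has e-setter on 4)
bond 3 stroke at R2  (0-jn J2 has e-setter on 4)
bond 5 stroke at R3  (J2: bond 4 brought effort, rest push out)
bond 2 stroke at R1  (only one flow-in slot at J1)

β0 →J1
β1 →I1
β2 →R1
β3 →R2
β4 →J2
β5 →R3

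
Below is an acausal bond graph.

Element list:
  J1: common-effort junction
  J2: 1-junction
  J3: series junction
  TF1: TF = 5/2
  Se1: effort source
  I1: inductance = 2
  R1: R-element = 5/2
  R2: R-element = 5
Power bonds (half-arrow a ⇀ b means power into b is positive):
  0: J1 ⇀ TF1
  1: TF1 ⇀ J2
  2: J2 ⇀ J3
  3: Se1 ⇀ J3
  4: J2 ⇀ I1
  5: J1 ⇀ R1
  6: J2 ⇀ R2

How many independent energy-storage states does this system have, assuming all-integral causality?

bond 3 |J3  (Se1: effort source, stroke at far end)
bond 2 |J2  (only one flow-in slot at J3)
bond 4 |I1  (prefer integral on I1)
bond 1 |J2  (J2 flow already set via bond 4)
bond 6 |J2  (J2 flow already set via bond 4)
bond 0 |TF1  (TF TF1: opposite of bond 1)
bond 5 |J1  (J1 needs exactly one e-in)

1  (I1 all integral)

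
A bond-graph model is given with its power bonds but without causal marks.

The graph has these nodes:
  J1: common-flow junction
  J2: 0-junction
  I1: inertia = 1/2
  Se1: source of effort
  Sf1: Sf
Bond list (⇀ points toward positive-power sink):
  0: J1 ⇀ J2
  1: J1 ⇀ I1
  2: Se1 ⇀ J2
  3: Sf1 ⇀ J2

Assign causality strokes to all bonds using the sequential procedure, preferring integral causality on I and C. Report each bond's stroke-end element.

bond 0 stroke→J1
bond 1 stroke→I1
bond 2 stroke→J2
bond 3 stroke→Sf1

β2 →J2  (Se1 fixes effort; stroke away)
β3 →Sf1  (Sf1 (Sf) sets flow on bond)
β0 →J1  (0-jn J2 has e-setter on 2)
β1 →I1  (J1: last free bond brings flow in)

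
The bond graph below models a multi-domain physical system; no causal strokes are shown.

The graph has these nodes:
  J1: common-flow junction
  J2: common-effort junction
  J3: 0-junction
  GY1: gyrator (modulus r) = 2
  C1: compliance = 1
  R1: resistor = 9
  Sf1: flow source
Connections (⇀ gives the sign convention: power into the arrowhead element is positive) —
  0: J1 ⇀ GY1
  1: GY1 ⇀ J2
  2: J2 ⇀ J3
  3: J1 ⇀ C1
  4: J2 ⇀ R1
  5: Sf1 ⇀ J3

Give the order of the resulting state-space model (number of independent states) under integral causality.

1  (C1 all integral)

b5 |Sf1  (Sf1 fixes flow; stroke at Sf1)
b2 |J3  (J3 needs exactly one e-in)
b3 |J1  (prefer integral on C1)
b0 |GY1  (closing 1-jn rule on J1)
b1 |GY1  (GY1 both-in/both-out from 0)
b4 |J2  (J2: last free bond brings effort in)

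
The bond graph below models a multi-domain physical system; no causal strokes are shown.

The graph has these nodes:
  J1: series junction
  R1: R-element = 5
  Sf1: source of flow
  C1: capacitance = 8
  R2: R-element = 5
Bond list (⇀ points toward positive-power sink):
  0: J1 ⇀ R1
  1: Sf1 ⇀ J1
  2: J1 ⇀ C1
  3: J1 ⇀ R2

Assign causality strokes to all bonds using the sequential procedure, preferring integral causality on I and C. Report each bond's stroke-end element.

b0 stroke→J1
b1 stroke→Sf1
b2 stroke→J1
b3 stroke→J1

β1 →Sf1  (Sf1 (Sf) sets flow on bond)
β0 →J1  (J1: bond 1 brought flow, rest push out)
β2 →J1  (J1 flow already set via bond 1)
β3 →J1  (common-f at J1 fixed by 1)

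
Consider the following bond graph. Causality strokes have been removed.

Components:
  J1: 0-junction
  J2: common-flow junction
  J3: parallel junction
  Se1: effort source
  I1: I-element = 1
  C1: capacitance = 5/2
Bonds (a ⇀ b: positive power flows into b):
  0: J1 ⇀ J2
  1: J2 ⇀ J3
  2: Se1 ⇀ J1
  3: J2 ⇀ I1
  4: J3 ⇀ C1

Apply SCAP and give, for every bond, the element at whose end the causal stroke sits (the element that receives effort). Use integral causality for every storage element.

#2 stroke at J1  (Se1: effort source, stroke at far end)
#0 stroke at J2  (0-jn J1 has e-setter on 2)
#3 stroke at I1  (I1 outputs flow p/I1)
#1 stroke at J2  (1-jn J2 has f-setter on 3)
#4 stroke at J3  (only one effort-in slot at J3)

β0 →J2
β1 →J2
β2 →J1
β3 →I1
β4 →J3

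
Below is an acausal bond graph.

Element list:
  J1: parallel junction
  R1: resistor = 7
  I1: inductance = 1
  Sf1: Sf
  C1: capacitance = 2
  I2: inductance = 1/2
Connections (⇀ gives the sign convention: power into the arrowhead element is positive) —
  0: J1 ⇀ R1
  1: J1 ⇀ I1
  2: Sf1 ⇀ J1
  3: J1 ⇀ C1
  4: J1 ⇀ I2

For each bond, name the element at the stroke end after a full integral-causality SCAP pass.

b0 stroke at R1
b1 stroke at I1
b2 stroke at Sf1
b3 stroke at J1
b4 stroke at I2

#2 stroke→Sf1  (Sf1 fixes flow; stroke at Sf1)
#1 stroke→I1  (I1 outputs flow p/I1)
#3 stroke→J1  (C1 integral (e out))
#0 stroke→R1  (J1 effort already set via bond 3)
#4 stroke→I2  (J1 effort already set via bond 3)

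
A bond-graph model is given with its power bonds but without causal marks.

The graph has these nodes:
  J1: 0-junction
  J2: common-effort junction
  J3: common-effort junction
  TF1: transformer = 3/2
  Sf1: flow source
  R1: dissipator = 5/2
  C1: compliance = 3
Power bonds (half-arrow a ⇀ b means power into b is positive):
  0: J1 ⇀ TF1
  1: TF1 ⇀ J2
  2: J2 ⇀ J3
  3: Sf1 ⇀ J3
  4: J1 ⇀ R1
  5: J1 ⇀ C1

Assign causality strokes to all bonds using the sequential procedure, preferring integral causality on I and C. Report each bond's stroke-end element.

bond 0 stroke at TF1
bond 1 stroke at J2
bond 2 stroke at J3
bond 3 stroke at Sf1
bond 4 stroke at R1
bond 5 stroke at J1

b3 stroke→Sf1  (source Sf1 imposes f)
b2 stroke→J3  (J3 needs exactly one e-in)
b1 stroke→J2  (only one effort-in slot at J2)
b0 stroke→TF1  (TF1 one-in-one-out from 1)
b5 stroke→J1  (C1: C, integral causality)
b4 stroke→R1  (common-e at J1 fixed by 5)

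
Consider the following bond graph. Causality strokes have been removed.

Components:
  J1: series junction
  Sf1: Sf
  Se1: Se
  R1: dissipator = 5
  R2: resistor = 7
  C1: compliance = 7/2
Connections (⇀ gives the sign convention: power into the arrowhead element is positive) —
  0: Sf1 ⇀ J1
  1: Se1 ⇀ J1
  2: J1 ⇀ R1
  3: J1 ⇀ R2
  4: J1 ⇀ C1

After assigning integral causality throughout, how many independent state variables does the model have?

bond 0 |Sf1  (source Sf1 imposes f)
bond 1 |J1  (Se1 fixes effort; stroke away)
bond 2 |J1  (common-f at J1 fixed by 0)
bond 3 |J1  (common-f at J1 fixed by 0)
bond 4 |J1  (1-jn J1 has f-setter on 0)

1  (C1 all integral)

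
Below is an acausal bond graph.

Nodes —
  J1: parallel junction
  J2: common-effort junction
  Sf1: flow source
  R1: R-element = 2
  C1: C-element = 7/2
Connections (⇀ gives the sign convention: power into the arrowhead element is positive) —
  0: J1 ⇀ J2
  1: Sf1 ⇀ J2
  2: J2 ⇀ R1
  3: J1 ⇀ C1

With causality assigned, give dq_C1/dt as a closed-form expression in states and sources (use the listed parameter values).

dq_C1/dt = F_Sf1 - q_C1/7

b1 stroke→Sf1  (Sf1: flow source, stroke at near end)
b3 stroke→J1  (C1 outputs effort q/C1)
b0 stroke→J2  (J1 effort already set via bond 3)
b2 stroke→R1  (J2 effort already set via bond 0)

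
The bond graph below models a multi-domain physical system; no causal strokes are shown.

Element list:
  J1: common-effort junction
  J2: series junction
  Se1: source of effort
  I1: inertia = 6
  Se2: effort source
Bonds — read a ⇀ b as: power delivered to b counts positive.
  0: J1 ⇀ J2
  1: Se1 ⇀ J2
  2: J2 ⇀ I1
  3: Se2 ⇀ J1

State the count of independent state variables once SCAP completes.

1  (I1 all integral)

bond 1 →J2  (Se1 (Se) sets effort on bond)
bond 3 →J1  (Se2: effort source, stroke at far end)
bond 0 →J2  (common-e at J1 fixed by 3)
bond 2 →I1  (J2 needs exactly one f-in)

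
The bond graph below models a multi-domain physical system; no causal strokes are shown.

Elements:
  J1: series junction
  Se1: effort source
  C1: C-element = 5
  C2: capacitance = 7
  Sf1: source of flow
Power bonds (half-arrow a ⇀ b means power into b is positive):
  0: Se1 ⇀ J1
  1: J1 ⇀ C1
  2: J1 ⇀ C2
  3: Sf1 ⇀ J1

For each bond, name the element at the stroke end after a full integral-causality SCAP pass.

#0 stroke at J1  (Se1 (Se) sets effort on bond)
#3 stroke at Sf1  (Sf1 fixes flow; stroke at Sf1)
#1 stroke at J1  (1-jn J1 has f-setter on 3)
#2 stroke at J1  (common-f at J1 fixed by 3)

β0 stroke→J1
β1 stroke→J1
β2 stroke→J1
β3 stroke→Sf1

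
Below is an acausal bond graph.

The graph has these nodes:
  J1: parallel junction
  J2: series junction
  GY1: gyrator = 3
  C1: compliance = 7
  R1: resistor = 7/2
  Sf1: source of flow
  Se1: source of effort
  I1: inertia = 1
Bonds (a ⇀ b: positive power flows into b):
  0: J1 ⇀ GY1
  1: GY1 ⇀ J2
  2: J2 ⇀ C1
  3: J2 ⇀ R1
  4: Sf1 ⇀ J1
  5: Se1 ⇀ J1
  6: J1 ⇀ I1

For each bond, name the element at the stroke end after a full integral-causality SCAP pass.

β0 stroke→GY1
β1 stroke→GY1
β2 stroke→J2
β3 stroke→J2
β4 stroke→Sf1
β5 stroke→J1
β6 stroke→I1

β4 stroke→Sf1  (Sf1 fixes flow; stroke at Sf1)
β5 stroke→J1  (Se1 (Se) sets effort on bond)
β0 stroke→GY1  (J1 effort already set via bond 5)
β6 stroke→I1  (common-e at J1 fixed by 5)
β1 stroke→GY1  (through GY1, causality inverts; strokes same side of GY1)
β2 stroke→J2  (J2: bond 1 brought flow, rest push out)
β3 stroke→J2  (J2: bond 1 brought flow, rest push out)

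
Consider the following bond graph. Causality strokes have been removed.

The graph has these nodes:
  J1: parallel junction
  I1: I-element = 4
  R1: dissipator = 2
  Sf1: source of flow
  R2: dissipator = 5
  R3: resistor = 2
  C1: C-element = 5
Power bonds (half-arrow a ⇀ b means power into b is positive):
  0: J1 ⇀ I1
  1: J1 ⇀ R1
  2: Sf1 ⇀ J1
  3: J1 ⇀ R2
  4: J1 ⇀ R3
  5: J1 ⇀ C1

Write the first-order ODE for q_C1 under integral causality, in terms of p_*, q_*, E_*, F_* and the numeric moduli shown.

bond 2 stroke at Sf1  (Sf1 fixes flow; stroke at Sf1)
bond 0 stroke at I1  (I1 integral (f out))
bond 5 stroke at J1  (C1: C, integral causality)
bond 1 stroke at R1  (0-jn J1 has e-setter on 5)
bond 3 stroke at R2  (0-jn J1 has e-setter on 5)
bond 4 stroke at R3  (J1: bond 5 brought effort, rest push out)

dq_C1/dt = F_Sf1 - p_I1/4 - 6*q_C1/25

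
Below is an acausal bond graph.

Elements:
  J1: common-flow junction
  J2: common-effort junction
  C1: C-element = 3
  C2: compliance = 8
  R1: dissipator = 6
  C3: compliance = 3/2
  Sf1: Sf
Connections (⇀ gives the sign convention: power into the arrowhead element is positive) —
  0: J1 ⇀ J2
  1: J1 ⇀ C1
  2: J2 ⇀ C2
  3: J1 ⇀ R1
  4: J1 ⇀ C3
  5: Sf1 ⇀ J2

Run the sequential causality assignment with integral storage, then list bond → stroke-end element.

b5 →Sf1  (Sf1 (Sf) sets flow on bond)
b1 →J1  (C1 outputs effort q/C1)
b2 →J2  (C2: C, integral causality)
b0 →J1  (J2 effort already set via bond 2)
b4 →J1  (prefer integral on C3)
b3 →R1  (J1: last free bond brings flow in)

b0 |J1
b1 |J1
b2 |J2
b3 |R1
b4 |J1
b5 |Sf1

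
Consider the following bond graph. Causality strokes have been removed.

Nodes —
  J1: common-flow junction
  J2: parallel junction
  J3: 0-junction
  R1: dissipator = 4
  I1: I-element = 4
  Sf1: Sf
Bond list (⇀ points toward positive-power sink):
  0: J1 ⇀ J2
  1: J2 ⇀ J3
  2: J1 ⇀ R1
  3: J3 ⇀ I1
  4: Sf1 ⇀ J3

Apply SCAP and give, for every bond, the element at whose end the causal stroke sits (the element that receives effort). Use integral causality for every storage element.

b4 |Sf1  (Sf1: flow source, stroke at near end)
b3 |I1  (I1 integral (f out))
b1 |J3  (J3 needs exactly one e-in)
b0 |J2  (J2: last free bond brings effort in)
b2 |J1  (J1: bond 0 brought flow, rest push out)

β0 stroke at J2
β1 stroke at J3
β2 stroke at J1
β3 stroke at I1
β4 stroke at Sf1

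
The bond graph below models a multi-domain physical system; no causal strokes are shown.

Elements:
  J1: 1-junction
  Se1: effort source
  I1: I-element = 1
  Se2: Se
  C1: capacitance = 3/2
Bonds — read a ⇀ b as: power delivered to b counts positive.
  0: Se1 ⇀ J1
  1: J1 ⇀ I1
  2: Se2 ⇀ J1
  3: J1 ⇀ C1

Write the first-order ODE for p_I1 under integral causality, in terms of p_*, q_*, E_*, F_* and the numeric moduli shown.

dp_I1/dt = E_Se1 + E_Se2 - 2*q_C1/3

β0 stroke→J1  (Se1 fixes effort; stroke away)
β2 stroke→J1  (Se2: effort source, stroke at far end)
β1 stroke→I1  (prefer integral on I1)
β3 stroke→J1  (J1 flow already set via bond 1)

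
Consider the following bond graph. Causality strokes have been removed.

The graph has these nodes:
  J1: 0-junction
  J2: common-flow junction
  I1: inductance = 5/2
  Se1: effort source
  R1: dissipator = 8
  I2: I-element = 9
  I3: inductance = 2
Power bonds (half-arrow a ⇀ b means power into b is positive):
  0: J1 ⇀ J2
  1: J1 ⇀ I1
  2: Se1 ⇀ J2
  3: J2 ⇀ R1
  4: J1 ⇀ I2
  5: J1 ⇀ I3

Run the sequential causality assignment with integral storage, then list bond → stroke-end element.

b0 stroke at J1
b1 stroke at I1
b2 stroke at J2
b3 stroke at J2
b4 stroke at I2
b5 stroke at I3

β2 stroke→J2  (Se1: effort source, stroke at far end)
β1 stroke→I1  (prefer integral on I1)
β4 stroke→I2  (I2: I, integral causality)
β5 stroke→I3  (I3 outputs flow p/I3)
β0 stroke→J1  (J1: last free bond brings effort in)
β3 stroke→J2  (1-jn J2 has f-setter on 0)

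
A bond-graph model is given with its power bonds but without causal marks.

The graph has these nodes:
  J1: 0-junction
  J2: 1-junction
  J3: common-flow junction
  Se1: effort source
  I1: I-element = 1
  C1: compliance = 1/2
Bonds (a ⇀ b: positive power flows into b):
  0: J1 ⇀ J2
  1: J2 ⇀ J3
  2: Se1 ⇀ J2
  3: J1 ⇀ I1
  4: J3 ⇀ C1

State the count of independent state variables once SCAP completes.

b2 stroke→J2  (Se1 (Se) sets effort on bond)
b3 stroke→I1  (prefer integral on I1)
b0 stroke→J1  (J1 needs exactly one e-in)
b1 stroke→J2  (J2: bond 0 brought flow, rest push out)
b4 stroke→J3  (1-jn J3 has f-setter on 1)

2  (C1, I1 all integral)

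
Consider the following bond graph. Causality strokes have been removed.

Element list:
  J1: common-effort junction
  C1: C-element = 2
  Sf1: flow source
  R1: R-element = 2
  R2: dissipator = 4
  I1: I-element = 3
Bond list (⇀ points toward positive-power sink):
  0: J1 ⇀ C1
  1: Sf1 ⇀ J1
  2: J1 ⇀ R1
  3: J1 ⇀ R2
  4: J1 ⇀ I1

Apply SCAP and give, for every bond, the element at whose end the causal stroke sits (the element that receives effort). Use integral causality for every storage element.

b0 |J1
b1 |Sf1
b2 |R1
b3 |R2
b4 |I1

#1 stroke→Sf1  (Sf1: flow source, stroke at near end)
#0 stroke→J1  (C1: C, integral causality)
#2 stroke→R1  (J1: bond 0 brought effort, rest push out)
#3 stroke→R2  (J1: bond 0 brought effort, rest push out)
#4 stroke→I1  (J1: bond 0 brought effort, rest push out)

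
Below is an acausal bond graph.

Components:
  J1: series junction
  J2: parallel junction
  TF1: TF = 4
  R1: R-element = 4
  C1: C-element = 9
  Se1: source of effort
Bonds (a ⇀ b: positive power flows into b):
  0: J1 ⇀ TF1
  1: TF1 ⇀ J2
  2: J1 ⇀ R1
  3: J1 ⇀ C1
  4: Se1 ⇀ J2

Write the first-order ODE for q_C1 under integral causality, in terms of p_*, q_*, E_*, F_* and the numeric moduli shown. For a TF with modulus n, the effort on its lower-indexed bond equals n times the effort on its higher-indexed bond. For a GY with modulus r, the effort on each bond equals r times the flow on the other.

bond 4 stroke at J2  (Se1 fixes effort; stroke away)
bond 1 stroke at TF1  (J2: bond 4 brought effort, rest push out)
bond 0 stroke at J1  (TF TF1: opposite of bond 1)
bond 3 stroke at J1  (C1: C, integral causality)
bond 2 stroke at R1  (only one flow-in slot at J1)

dq_C1/dt = -E_Se1 - q_C1/36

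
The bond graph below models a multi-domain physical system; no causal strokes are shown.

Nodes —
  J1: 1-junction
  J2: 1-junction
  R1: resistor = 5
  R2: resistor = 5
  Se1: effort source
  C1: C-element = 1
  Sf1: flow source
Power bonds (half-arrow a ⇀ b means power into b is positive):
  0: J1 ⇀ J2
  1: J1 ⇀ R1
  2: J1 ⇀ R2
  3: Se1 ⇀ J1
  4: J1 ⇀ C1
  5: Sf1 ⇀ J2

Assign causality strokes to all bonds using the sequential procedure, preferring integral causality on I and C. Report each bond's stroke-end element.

β0 |J2
β1 |J1
β2 |J1
β3 |J1
β4 |J1
β5 |Sf1

bond 3 →J1  (Se1: effort source, stroke at far end)
bond 5 →Sf1  (Sf1: flow source, stroke at near end)
bond 0 →J2  (J2 flow already set via bond 5)
bond 1 →J1  (J1 flow already set via bond 0)
bond 2 →J1  (common-f at J1 fixed by 0)
bond 4 →J1  (common-f at J1 fixed by 0)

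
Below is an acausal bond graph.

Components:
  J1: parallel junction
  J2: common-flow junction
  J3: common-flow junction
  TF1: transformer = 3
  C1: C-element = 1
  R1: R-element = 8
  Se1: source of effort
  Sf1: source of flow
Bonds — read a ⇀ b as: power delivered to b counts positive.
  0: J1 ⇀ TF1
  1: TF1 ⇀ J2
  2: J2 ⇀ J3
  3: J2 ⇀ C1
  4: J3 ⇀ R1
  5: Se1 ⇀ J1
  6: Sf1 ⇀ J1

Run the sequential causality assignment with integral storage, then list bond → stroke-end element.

β5 |J1  (source Se1 imposes e)
β6 |Sf1  (Sf1 (Sf) sets flow on bond)
β0 |TF1  (J1: bond 5 brought effort, rest push out)
β1 |J2  (TF1 one-in-one-out from 0)
β3 |J2  (prefer integral on C1)
β2 |J3  (J2 needs exactly one f-in)
β4 |R1  (only one flow-in slot at J3)

#0 stroke at TF1
#1 stroke at J2
#2 stroke at J3
#3 stroke at J2
#4 stroke at R1
#5 stroke at J1
#6 stroke at Sf1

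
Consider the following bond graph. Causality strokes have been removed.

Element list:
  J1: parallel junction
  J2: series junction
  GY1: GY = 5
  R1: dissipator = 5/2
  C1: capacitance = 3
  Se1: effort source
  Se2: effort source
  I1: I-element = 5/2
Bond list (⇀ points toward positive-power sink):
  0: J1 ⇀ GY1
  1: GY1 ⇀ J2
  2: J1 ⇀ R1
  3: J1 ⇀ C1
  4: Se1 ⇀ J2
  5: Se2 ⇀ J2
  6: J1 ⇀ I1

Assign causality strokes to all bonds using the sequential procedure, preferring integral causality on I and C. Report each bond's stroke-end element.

bond 0 |GY1
bond 1 |GY1
bond 2 |R1
bond 3 |J1
bond 4 |J2
bond 5 |J2
bond 6 |I1

b4 |J2  (source Se1 imposes e)
b5 |J2  (Se2 fixes effort; stroke away)
b1 |GY1  (J2 needs exactly one f-in)
b0 |GY1  (through GY1, causality inverts; strokes same side of GY1)
b3 |J1  (C1 outputs effort q/C1)
b2 |R1  (0-jn J1 has e-setter on 3)
b6 |I1  (J1 effort already set via bond 3)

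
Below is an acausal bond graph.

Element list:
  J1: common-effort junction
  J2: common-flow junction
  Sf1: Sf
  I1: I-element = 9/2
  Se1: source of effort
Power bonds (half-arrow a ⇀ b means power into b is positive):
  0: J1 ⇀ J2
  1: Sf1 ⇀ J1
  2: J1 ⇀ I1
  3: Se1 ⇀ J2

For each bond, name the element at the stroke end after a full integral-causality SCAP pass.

bond 0 →J1
bond 1 →Sf1
bond 2 →I1
bond 3 →J2

b1 stroke at Sf1  (Sf1 (Sf) sets flow on bond)
b3 stroke at J2  (source Se1 imposes e)
b0 stroke at J1  (only one flow-in slot at J2)
b2 stroke at I1  (J1: bond 0 brought effort, rest push out)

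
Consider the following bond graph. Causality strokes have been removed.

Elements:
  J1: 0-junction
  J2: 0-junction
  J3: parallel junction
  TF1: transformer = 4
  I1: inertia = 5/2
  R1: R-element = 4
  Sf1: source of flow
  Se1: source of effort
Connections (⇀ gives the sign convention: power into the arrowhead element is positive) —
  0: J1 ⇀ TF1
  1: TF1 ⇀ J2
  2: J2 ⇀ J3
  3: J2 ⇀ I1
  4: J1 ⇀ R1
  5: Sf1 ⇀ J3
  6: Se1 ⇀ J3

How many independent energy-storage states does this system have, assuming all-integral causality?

1  (I1 all integral)

b5 stroke→Sf1  (Sf1 fixes flow; stroke at Sf1)
b6 stroke→J3  (Se1: effort source, stroke at far end)
b2 stroke→J2  (0-jn J3 has e-setter on 6)
b1 stroke→TF1  (0-jn J2 has e-setter on 2)
b3 stroke→I1  (0-jn J2 has e-setter on 2)
b0 stroke→J1  (TF1: transformer flips bond 1)
b4 stroke→R1  (common-e at J1 fixed by 0)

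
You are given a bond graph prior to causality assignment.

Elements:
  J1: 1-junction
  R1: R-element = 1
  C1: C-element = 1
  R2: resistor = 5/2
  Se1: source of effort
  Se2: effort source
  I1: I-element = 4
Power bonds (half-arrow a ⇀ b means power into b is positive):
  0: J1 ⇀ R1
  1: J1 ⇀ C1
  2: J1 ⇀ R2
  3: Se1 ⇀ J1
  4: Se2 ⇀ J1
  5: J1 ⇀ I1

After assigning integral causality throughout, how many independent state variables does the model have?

2  (C1, I1 all integral)

#3 |J1  (Se1 (Se) sets effort on bond)
#4 |J1  (Se2 fixes effort; stroke away)
#1 |J1  (C1 integral (e out))
#5 |I1  (I1: I, integral causality)
#0 |J1  (J1: bond 5 brought flow, rest push out)
#2 |J1  (J1 flow already set via bond 5)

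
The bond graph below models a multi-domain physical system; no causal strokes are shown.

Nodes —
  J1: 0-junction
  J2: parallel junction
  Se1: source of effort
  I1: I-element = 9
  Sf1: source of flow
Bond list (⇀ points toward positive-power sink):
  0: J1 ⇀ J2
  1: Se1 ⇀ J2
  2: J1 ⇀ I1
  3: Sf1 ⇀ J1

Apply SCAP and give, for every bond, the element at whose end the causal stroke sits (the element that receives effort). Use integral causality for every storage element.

bond 0 stroke at J1
bond 1 stroke at J2
bond 2 stroke at I1
bond 3 stroke at Sf1

#1 →J2  (Se1: effort source, stroke at far end)
#3 →Sf1  (source Sf1 imposes f)
#0 →J1  (common-e at J2 fixed by 1)
#2 →I1  (0-jn J1 has e-setter on 0)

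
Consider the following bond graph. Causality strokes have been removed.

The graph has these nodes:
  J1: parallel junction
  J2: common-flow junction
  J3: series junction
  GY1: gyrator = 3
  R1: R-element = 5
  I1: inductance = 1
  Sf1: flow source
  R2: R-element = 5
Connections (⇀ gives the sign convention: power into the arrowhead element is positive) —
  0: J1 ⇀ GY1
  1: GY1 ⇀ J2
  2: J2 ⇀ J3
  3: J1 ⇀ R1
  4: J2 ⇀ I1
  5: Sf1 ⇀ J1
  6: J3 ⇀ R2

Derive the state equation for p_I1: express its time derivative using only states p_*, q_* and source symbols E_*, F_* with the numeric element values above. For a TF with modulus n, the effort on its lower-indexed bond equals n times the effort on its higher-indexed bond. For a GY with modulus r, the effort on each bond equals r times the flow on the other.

dp_I1/dt = 3*F_Sf1 - 34*p_I1/5

b5 |Sf1  (Sf1 (Sf) sets flow on bond)
b4 |I1  (I1: I, integral causality)
b1 |J2  (common-f at J2 fixed by 4)
b2 |J2  (J2: bond 4 brought flow, rest push out)
b6 |J3  (common-f at J3 fixed by 2)
b0 |J1  (GY1 both-in/both-out from 1)
b3 |R1  (J1: bond 0 brought effort, rest push out)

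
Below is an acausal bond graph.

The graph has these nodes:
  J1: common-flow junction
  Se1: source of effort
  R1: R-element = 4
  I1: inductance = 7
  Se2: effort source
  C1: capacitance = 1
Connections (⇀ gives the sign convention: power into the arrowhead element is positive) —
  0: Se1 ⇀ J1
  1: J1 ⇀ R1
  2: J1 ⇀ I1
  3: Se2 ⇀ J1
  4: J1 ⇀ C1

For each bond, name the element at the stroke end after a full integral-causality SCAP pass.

#0 stroke at J1
#1 stroke at J1
#2 stroke at I1
#3 stroke at J1
#4 stroke at J1

bond 0 stroke at J1  (Se1 fixes effort; stroke away)
bond 3 stroke at J1  (Se2 fixes effort; stroke away)
bond 2 stroke at I1  (I1 outputs flow p/I1)
bond 1 stroke at J1  (common-f at J1 fixed by 2)
bond 4 stroke at J1  (common-f at J1 fixed by 2)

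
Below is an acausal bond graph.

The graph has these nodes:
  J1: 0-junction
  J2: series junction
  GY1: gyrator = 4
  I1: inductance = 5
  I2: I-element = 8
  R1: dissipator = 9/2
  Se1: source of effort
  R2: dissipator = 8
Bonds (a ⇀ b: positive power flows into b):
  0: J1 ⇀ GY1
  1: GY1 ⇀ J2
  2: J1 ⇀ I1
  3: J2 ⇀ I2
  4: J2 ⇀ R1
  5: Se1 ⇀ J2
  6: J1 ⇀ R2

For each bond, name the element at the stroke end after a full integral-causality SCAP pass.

b5 |J2  (Se1: effort source, stroke at far end)
b2 |I1  (I1 outputs flow p/I1)
b3 |I2  (prefer integral on I2)
b1 |J2  (J2: bond 3 brought flow, rest push out)
b4 |J2  (common-f at J2 fixed by 3)
b0 |J1  (GY GY1: same side as bond 1)
b6 |R2  (J1 effort already set via bond 0)

#0 stroke→J1
#1 stroke→J2
#2 stroke→I1
#3 stroke→I2
#4 stroke→J2
#5 stroke→J2
#6 stroke→R2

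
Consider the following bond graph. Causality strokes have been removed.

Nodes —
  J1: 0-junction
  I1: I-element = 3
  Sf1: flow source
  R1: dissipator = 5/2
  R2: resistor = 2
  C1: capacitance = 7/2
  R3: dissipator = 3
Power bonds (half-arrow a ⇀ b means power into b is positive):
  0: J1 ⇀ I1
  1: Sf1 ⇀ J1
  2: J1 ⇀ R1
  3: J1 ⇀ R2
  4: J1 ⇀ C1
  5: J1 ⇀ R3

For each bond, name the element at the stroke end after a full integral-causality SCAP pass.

bond 1 |Sf1  (Sf1: flow source, stroke at near end)
bond 0 |I1  (I1: I, integral causality)
bond 4 |J1  (C1 outputs effort q/C1)
bond 2 |R1  (0-jn J1 has e-setter on 4)
bond 3 |R2  (0-jn J1 has e-setter on 4)
bond 5 |R3  (J1 effort already set via bond 4)

#0 →I1
#1 →Sf1
#2 →R1
#3 →R2
#4 →J1
#5 →R3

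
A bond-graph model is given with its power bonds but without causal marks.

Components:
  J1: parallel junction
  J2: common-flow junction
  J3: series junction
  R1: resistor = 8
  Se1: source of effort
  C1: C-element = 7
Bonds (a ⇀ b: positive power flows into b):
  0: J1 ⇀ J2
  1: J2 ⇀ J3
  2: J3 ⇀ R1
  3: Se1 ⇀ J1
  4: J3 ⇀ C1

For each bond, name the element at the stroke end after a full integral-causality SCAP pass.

b0 stroke→J2
b1 stroke→J3
b2 stroke→R1
b3 stroke→J1
b4 stroke→J3

bond 3 stroke at J1  (Se1: effort source, stroke at far end)
bond 0 stroke at J2  (J1 effort already set via bond 3)
bond 1 stroke at J3  (only one flow-in slot at J2)
bond 4 stroke at J3  (C1: C, integral causality)
bond 2 stroke at R1  (only one flow-in slot at J3)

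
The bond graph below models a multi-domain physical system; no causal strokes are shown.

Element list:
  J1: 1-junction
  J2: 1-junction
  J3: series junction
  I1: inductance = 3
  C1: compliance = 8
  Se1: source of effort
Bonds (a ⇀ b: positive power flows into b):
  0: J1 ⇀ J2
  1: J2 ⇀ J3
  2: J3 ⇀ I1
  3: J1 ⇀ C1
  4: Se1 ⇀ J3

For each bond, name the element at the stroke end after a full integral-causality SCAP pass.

β4 stroke at J3  (Se1 (Se) sets effort on bond)
β2 stroke at I1  (I1 integral (f out))
β1 stroke at J3  (1-jn J3 has f-setter on 2)
β0 stroke at J2  (J2: bond 1 brought flow, rest push out)
β3 stroke at J1  (1-jn J1 has f-setter on 0)

#0 |J2
#1 |J3
#2 |I1
#3 |J1
#4 |J3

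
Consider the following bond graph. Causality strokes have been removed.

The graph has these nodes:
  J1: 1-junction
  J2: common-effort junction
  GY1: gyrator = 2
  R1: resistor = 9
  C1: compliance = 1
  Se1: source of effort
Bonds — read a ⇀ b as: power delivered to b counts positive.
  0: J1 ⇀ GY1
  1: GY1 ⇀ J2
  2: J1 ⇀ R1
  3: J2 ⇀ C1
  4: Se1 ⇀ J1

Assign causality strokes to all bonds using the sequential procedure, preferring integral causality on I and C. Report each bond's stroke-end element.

bond 4 →J1  (Se1 fixes effort; stroke away)
bond 3 →J2  (prefer integral on C1)
bond 1 →GY1  (0-jn J2 has e-setter on 3)
bond 0 →GY1  (GY GY1: same side as bond 1)
bond 2 →J1  (1-jn J1 has f-setter on 0)

b0 stroke at GY1
b1 stroke at GY1
b2 stroke at J1
b3 stroke at J2
b4 stroke at J1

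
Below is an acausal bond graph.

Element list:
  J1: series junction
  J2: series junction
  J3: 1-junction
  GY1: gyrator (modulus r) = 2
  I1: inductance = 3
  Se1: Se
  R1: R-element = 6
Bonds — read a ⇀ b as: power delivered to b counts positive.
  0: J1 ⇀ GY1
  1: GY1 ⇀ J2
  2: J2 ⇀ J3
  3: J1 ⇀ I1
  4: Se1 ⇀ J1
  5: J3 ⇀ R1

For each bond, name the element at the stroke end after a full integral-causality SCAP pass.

bond 4 →J1  (Se1 fixes effort; stroke away)
bond 3 →I1  (I1: I, integral causality)
bond 0 →J1  (common-f at J1 fixed by 3)
bond 1 →J2  (GY1: gyrator matches bond 0)
bond 2 →J3  (closing 1-jn rule on J2)
bond 5 →R1  (J3: last free bond brings flow in)

bond 0 stroke at J1
bond 1 stroke at J2
bond 2 stroke at J3
bond 3 stroke at I1
bond 4 stroke at J1
bond 5 stroke at R1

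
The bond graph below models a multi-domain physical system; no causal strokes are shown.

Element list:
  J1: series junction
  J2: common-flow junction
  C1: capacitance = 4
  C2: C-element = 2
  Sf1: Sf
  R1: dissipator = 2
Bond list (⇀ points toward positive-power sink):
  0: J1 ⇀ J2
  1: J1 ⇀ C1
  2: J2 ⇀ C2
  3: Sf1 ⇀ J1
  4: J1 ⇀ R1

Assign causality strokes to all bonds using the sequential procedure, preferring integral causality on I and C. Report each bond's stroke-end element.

b0 →J1
b1 →J1
b2 →J2
b3 →Sf1
b4 →J1

#3 stroke at Sf1  (Sf1 (Sf) sets flow on bond)
#0 stroke at J1  (J1 flow already set via bond 3)
#1 stroke at J1  (J1: bond 3 brought flow, rest push out)
#4 stroke at J1  (common-f at J1 fixed by 3)
#2 stroke at J2  (J2 flow already set via bond 0)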